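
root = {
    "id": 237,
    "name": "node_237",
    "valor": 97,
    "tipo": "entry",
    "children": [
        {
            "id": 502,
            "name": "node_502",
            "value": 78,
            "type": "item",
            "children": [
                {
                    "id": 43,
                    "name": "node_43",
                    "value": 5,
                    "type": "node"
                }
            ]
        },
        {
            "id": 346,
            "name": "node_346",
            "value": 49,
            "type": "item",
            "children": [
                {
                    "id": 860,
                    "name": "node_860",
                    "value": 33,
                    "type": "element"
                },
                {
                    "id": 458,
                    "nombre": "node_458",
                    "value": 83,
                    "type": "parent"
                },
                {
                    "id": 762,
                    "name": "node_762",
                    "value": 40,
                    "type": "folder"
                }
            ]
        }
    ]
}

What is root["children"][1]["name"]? "node_346"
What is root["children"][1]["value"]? 49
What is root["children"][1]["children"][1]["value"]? 83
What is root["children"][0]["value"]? 78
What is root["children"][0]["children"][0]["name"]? "node_43"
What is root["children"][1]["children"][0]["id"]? 860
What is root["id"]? 237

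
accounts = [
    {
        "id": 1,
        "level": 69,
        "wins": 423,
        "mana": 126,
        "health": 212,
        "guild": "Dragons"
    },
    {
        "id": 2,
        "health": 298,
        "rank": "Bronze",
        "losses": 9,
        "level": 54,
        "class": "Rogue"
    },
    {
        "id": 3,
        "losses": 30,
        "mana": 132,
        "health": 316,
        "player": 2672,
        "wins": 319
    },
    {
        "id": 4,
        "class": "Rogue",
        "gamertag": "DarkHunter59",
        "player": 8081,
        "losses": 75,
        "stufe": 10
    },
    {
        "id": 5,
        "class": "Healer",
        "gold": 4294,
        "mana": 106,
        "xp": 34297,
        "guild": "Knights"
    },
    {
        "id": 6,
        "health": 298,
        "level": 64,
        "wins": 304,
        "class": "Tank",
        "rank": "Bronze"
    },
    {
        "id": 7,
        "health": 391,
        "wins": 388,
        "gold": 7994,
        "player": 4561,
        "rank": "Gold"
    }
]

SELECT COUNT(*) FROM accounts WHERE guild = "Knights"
1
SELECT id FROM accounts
[1, 2, 3, 4, 5, 6, 7]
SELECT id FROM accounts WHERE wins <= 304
[6]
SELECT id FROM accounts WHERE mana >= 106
[1, 3, 5]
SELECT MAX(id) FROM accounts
7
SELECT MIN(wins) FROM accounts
304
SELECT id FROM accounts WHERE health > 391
[]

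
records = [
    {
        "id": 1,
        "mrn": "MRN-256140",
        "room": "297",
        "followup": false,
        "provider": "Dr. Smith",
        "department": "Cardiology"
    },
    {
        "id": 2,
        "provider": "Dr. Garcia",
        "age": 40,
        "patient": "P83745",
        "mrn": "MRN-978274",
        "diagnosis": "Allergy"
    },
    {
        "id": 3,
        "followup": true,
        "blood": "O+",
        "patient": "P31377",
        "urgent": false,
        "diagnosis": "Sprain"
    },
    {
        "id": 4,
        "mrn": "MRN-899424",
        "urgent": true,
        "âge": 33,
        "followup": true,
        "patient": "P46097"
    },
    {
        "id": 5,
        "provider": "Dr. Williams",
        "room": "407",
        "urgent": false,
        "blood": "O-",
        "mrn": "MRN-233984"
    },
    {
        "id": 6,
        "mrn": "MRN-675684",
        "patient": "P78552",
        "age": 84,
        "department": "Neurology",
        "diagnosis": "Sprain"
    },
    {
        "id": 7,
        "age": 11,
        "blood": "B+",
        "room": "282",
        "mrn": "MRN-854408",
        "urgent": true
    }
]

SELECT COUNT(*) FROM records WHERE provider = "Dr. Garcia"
1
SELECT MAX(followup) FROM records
True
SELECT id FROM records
[1, 2, 3, 4, 5, 6, 7]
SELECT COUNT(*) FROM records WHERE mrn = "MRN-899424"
1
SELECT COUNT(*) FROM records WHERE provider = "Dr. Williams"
1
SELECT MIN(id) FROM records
1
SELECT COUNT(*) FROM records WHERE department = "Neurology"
1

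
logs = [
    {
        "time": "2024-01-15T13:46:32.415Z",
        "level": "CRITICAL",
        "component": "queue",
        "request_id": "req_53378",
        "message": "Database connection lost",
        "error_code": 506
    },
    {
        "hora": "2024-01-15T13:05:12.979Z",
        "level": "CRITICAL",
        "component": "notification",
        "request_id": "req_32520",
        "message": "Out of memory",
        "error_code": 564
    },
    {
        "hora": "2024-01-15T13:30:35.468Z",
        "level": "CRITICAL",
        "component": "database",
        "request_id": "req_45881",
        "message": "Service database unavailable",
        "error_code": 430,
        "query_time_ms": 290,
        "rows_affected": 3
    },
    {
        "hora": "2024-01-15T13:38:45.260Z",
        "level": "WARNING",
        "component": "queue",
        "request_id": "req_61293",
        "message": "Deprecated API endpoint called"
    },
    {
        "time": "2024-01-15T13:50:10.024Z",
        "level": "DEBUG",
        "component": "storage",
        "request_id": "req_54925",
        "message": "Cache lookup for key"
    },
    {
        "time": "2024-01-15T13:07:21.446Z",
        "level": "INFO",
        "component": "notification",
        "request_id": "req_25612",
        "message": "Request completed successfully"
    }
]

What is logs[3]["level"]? "WARNING"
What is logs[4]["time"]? "2024-01-15T13:50:10.024Z"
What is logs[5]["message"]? "Request completed successfully"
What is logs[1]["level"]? "CRITICAL"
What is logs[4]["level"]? "DEBUG"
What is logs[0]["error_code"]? 506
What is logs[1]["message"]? "Out of memory"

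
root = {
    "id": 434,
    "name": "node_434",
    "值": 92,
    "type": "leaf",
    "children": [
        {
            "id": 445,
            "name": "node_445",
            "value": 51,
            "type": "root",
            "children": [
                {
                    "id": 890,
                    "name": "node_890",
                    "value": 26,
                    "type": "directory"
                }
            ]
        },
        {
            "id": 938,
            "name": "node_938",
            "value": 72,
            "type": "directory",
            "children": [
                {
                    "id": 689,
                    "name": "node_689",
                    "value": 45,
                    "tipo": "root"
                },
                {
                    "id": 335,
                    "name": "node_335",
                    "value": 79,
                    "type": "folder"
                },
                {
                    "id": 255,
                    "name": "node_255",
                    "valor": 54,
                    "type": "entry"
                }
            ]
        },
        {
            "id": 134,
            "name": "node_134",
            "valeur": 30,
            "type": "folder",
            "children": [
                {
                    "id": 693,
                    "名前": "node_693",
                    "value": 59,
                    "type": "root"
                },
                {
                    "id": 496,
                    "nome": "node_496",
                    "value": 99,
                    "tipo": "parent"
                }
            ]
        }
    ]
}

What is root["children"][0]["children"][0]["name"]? "node_890"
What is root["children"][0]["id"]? 445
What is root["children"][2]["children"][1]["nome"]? "node_496"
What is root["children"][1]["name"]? "node_938"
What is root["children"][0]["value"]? 51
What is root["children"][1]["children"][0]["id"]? 689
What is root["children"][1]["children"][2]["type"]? "entry"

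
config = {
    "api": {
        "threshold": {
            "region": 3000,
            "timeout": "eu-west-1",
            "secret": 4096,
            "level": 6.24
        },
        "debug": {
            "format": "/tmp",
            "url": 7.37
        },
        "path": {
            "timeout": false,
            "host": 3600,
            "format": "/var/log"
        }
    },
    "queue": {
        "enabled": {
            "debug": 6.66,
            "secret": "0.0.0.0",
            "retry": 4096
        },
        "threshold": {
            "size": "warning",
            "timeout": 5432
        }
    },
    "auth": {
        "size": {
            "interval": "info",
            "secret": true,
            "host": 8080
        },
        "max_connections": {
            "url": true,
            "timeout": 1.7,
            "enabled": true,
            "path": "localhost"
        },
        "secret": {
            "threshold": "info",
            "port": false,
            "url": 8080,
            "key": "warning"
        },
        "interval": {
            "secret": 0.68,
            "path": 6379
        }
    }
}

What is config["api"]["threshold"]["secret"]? 4096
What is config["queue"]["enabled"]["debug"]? 6.66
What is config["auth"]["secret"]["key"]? "warning"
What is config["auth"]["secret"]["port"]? False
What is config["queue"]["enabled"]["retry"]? 4096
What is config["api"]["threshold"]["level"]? 6.24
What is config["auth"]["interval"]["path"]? 6379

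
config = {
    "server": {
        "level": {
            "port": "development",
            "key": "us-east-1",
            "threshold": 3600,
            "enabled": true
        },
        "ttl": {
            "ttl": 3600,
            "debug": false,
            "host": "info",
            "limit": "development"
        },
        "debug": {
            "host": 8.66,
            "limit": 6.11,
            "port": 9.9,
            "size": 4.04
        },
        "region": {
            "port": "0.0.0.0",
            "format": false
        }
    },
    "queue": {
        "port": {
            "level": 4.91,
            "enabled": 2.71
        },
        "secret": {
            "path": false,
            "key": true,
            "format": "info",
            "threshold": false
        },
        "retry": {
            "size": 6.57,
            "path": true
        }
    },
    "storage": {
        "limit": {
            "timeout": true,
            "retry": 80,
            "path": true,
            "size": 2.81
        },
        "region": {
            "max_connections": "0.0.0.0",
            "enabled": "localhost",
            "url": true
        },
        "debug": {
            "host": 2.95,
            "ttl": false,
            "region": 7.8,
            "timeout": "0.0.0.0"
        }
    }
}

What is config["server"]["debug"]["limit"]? 6.11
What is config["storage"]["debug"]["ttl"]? False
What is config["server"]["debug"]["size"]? 4.04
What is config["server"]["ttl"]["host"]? "info"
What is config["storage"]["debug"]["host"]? 2.95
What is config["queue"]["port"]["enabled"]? 2.71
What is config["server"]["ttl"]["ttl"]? 3600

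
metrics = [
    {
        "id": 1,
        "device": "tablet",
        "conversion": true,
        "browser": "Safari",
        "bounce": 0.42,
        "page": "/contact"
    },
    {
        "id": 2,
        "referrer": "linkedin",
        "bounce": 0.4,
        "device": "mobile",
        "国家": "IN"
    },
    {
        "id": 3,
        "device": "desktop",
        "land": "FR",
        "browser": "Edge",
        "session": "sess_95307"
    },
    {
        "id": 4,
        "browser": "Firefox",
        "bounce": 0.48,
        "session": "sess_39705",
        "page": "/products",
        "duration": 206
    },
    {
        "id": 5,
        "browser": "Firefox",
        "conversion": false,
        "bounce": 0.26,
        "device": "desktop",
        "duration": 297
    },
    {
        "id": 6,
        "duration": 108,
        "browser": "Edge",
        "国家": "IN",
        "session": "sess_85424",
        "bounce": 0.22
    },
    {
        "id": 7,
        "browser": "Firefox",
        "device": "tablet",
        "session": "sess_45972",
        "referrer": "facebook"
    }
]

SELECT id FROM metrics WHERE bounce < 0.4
[5, 6]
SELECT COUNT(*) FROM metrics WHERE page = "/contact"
1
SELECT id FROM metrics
[1, 2, 3, 4, 5, 6, 7]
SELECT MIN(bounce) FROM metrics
0.22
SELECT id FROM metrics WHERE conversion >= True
[1]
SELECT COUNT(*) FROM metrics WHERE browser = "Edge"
2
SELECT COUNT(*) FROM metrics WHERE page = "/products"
1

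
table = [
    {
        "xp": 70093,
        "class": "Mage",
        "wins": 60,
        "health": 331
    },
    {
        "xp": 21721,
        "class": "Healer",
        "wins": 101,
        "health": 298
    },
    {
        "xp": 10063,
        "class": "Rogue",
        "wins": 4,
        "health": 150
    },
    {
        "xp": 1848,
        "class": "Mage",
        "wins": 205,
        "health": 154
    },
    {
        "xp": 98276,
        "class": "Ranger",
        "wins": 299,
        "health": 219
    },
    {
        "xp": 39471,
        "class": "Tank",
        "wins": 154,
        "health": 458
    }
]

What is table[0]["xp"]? 70093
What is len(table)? 6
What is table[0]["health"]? 331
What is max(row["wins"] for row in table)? 299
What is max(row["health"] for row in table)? 458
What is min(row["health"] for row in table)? 150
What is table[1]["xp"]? 21721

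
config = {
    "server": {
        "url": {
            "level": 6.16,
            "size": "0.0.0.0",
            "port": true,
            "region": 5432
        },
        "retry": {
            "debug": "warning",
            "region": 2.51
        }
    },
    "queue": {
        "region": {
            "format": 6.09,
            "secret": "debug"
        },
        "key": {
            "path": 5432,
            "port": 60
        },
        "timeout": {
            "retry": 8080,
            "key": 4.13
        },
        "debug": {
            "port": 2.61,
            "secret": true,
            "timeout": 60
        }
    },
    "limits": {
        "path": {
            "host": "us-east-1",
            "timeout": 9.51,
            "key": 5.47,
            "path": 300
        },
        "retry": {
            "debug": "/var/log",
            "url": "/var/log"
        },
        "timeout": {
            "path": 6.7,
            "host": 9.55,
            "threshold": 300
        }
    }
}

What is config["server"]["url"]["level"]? 6.16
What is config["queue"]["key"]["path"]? 5432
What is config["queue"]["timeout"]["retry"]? 8080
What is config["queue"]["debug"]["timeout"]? 60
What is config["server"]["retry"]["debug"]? "warning"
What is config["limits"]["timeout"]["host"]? 9.55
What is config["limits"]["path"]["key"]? 5.47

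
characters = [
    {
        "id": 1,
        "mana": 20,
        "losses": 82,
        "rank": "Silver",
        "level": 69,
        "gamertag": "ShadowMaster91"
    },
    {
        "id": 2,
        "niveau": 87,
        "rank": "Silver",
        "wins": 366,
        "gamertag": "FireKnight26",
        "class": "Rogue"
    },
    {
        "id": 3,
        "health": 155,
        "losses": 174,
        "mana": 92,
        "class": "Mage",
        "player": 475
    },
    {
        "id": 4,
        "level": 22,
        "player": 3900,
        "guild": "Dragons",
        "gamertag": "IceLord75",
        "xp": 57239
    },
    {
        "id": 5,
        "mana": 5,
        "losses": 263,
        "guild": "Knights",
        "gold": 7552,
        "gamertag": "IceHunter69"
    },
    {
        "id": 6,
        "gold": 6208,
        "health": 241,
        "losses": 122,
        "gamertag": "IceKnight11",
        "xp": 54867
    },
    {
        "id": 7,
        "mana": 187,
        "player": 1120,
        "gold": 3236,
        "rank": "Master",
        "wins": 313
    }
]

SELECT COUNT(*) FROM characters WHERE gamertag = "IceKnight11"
1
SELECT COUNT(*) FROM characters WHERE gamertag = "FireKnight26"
1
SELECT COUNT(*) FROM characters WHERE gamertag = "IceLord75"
1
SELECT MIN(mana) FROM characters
5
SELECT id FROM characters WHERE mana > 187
[]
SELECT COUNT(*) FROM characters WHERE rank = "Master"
1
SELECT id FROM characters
[1, 2, 3, 4, 5, 6, 7]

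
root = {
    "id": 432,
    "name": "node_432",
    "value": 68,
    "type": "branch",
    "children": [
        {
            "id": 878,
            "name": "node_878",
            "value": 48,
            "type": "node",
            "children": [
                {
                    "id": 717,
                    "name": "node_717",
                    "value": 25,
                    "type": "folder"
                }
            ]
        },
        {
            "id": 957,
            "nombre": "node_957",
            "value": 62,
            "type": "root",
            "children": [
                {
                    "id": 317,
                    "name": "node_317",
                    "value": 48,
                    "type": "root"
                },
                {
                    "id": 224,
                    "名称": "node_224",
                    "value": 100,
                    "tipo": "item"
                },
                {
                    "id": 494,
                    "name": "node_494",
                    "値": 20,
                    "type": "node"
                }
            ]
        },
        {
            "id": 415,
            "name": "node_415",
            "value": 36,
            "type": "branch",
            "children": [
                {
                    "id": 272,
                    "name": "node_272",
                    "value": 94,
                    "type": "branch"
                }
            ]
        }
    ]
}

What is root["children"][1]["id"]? 957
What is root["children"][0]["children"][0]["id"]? 717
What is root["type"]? "branch"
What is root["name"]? "node_432"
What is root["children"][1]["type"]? "root"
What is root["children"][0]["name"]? "node_878"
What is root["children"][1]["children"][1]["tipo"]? "item"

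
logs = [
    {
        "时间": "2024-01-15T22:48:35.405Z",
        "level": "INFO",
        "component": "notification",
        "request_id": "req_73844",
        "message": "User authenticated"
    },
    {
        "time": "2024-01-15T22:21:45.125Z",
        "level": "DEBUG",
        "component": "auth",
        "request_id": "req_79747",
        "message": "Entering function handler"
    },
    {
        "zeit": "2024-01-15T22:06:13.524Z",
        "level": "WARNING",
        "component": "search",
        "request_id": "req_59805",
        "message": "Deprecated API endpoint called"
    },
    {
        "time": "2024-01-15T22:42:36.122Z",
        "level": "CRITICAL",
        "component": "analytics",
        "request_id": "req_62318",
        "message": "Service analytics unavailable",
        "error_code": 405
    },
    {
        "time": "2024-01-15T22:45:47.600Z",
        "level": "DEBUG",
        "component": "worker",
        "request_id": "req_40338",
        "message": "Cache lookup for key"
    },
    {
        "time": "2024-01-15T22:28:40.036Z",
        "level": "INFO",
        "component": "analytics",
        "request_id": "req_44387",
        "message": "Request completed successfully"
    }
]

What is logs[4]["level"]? "DEBUG"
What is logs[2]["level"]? "WARNING"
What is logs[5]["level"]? "INFO"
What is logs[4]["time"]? "2024-01-15T22:45:47.600Z"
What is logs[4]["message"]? "Cache lookup for key"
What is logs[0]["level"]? "INFO"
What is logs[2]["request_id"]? "req_59805"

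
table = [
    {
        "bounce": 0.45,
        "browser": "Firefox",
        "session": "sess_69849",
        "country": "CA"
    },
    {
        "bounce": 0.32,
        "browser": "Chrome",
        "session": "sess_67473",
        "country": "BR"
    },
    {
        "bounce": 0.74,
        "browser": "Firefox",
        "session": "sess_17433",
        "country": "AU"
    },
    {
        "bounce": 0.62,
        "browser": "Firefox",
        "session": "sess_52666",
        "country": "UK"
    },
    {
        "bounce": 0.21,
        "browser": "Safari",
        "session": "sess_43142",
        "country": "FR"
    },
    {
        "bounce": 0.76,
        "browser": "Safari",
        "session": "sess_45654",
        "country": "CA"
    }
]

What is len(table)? 6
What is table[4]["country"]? "FR"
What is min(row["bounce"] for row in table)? 0.21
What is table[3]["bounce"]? 0.62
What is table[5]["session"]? "sess_45654"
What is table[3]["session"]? "sess_52666"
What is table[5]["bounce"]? 0.76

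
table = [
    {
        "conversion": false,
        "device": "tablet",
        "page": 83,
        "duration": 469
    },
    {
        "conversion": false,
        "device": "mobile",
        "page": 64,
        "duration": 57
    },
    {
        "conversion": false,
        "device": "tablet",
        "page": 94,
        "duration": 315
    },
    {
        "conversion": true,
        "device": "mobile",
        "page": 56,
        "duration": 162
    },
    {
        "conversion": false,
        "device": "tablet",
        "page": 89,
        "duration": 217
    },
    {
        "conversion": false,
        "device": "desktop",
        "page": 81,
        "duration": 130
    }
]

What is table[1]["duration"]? 57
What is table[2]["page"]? 94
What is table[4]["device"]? "tablet"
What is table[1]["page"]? 64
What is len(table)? 6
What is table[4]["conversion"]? False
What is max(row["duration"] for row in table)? 469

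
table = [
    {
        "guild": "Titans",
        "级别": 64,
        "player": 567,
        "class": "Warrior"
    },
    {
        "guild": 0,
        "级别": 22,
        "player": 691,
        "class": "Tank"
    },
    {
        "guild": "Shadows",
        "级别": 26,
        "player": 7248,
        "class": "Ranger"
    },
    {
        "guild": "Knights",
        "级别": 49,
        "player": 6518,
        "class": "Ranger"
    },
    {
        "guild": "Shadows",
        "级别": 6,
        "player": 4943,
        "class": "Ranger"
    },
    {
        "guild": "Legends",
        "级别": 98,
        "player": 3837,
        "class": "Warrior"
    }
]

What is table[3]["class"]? "Ranger"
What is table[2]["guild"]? "Shadows"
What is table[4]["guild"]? "Shadows"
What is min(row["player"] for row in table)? 567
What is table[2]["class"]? "Ranger"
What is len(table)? 6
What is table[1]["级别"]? 22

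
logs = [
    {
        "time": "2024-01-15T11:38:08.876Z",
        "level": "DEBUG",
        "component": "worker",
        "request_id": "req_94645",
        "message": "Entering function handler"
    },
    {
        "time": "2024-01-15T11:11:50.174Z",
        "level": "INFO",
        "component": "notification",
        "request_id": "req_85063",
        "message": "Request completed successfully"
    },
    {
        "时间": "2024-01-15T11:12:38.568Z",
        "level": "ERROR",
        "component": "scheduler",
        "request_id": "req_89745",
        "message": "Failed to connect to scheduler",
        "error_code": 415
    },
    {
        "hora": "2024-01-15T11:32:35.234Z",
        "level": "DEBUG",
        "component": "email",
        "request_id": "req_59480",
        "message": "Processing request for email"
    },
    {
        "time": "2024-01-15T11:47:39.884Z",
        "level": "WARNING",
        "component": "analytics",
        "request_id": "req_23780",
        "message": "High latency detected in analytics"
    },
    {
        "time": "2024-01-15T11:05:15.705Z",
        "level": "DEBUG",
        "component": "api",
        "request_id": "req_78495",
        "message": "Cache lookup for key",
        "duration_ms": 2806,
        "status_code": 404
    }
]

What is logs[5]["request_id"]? "req_78495"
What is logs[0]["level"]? "DEBUG"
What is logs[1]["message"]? "Request completed successfully"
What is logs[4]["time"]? "2024-01-15T11:47:39.884Z"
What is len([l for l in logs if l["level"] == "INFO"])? 1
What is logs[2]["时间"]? "2024-01-15T11:12:38.568Z"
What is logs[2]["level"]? "ERROR"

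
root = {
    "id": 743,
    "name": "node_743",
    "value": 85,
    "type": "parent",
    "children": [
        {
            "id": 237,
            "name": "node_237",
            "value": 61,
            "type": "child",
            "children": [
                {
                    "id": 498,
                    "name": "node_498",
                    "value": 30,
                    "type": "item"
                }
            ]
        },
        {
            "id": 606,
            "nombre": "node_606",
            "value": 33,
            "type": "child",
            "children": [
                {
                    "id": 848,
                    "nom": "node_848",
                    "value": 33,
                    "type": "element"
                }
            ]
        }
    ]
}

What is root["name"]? "node_743"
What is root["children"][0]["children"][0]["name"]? "node_498"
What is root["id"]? 743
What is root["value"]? 85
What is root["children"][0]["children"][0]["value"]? 30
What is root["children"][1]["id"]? 606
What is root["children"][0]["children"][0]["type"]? "item"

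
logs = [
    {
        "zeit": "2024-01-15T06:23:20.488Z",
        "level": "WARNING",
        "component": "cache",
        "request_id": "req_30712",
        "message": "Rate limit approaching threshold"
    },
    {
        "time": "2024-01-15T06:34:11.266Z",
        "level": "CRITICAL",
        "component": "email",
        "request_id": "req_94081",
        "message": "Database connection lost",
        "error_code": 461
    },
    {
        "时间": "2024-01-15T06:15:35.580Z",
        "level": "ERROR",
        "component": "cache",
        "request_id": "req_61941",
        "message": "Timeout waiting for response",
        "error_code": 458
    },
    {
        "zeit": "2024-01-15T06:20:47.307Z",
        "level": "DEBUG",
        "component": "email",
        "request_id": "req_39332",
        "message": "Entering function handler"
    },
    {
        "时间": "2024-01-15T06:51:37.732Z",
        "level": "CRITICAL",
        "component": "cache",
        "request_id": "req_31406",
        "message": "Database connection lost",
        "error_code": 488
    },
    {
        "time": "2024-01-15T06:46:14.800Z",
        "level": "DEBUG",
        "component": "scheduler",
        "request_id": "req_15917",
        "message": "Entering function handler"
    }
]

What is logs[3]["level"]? "DEBUG"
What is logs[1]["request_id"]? "req_94081"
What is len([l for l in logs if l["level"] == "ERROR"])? 1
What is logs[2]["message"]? "Timeout waiting for response"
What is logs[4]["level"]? "CRITICAL"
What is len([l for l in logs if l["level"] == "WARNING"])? 1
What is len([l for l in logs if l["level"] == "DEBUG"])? 2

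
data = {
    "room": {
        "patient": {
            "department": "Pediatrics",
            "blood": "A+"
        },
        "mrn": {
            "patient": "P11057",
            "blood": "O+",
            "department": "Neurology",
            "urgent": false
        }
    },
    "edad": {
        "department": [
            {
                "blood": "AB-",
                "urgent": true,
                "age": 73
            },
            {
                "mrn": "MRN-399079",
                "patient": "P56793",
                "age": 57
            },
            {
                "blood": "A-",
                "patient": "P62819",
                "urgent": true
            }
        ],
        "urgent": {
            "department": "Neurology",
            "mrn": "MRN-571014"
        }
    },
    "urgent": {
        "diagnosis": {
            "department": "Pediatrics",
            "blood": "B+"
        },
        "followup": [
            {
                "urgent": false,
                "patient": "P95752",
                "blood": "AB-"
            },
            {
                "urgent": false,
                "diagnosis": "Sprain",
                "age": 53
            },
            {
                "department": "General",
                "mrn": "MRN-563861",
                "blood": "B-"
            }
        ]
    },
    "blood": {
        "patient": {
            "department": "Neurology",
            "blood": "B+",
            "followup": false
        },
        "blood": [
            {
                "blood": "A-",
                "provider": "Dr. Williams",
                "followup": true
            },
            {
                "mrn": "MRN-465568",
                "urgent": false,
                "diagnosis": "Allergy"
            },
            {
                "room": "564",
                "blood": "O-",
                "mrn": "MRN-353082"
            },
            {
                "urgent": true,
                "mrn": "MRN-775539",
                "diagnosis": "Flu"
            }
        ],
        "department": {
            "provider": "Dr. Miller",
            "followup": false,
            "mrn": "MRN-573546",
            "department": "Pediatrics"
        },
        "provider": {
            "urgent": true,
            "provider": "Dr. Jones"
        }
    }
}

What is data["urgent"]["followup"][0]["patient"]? "P95752"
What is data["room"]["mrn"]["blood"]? "O+"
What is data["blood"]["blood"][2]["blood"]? "O-"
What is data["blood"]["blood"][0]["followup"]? True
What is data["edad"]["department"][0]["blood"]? "AB-"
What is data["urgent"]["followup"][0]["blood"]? "AB-"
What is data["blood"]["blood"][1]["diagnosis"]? "Allergy"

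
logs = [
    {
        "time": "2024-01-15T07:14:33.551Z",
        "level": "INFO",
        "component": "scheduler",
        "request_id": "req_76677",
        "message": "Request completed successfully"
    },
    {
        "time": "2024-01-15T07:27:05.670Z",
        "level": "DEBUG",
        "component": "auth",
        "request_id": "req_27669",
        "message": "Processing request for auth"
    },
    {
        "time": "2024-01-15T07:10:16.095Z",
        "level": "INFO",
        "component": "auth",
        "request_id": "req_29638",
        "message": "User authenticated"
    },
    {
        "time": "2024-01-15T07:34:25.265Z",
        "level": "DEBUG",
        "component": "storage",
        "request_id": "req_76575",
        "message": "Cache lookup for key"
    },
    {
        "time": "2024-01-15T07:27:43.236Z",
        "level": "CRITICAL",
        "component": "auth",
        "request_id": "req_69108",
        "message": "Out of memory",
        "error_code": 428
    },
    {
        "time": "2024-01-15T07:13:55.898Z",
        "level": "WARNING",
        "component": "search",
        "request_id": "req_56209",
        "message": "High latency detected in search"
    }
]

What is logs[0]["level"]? "INFO"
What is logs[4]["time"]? "2024-01-15T07:27:43.236Z"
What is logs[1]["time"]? "2024-01-15T07:27:05.670Z"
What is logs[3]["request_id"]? "req_76575"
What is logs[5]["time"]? "2024-01-15T07:13:55.898Z"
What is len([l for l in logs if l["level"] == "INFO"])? 2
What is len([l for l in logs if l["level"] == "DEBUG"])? 2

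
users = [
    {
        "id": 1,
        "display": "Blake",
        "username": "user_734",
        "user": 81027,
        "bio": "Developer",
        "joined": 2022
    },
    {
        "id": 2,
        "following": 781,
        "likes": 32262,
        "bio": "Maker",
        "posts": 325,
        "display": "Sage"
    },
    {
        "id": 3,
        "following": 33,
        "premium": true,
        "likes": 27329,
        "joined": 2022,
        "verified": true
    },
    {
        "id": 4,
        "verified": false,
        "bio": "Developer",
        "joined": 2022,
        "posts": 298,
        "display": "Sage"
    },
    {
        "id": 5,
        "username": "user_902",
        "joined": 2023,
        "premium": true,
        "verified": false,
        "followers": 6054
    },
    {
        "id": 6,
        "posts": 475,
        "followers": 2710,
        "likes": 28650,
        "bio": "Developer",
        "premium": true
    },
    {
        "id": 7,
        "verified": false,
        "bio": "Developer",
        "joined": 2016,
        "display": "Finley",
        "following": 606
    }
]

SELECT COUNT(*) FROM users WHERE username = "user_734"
1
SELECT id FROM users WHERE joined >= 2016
[1, 3, 4, 5, 7]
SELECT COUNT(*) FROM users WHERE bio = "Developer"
4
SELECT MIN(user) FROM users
81027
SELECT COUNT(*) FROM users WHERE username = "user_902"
1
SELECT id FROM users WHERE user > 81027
[]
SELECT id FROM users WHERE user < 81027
[]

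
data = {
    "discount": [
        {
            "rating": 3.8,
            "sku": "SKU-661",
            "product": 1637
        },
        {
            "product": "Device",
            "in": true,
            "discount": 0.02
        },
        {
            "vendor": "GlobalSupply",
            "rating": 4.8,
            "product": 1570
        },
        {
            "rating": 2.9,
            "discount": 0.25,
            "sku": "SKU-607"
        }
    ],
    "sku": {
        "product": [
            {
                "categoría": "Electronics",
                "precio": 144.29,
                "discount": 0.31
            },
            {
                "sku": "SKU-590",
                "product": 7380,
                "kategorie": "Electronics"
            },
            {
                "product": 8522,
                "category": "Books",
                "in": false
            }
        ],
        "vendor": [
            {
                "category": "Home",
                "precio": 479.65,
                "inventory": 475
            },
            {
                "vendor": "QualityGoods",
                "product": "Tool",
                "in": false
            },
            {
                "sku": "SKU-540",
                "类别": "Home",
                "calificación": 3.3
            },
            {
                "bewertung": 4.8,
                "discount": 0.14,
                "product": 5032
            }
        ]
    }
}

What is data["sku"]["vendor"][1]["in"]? False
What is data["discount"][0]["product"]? 1637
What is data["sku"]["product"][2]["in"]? False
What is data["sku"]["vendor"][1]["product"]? "Tool"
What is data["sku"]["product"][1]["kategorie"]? "Electronics"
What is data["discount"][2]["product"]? 1570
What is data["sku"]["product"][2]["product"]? 8522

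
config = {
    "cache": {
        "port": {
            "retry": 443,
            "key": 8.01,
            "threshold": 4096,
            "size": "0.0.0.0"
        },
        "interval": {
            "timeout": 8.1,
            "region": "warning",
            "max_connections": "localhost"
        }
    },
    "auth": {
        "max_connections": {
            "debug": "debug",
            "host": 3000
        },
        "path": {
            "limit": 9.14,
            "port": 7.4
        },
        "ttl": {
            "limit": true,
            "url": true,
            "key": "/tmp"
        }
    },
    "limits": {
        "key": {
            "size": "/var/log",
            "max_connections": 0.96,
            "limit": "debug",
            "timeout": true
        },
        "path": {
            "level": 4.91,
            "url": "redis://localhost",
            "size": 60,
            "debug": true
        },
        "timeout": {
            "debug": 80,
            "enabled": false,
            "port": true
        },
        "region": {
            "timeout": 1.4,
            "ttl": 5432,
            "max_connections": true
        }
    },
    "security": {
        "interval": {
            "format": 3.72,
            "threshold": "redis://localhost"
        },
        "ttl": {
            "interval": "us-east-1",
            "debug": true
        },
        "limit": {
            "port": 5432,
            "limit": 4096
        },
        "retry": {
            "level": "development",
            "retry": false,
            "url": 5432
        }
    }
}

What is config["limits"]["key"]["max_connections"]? 0.96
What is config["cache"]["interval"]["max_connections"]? "localhost"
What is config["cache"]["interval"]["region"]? "warning"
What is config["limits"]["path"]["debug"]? True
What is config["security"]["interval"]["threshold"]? "redis://localhost"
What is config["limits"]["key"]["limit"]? "debug"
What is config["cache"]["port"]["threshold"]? 4096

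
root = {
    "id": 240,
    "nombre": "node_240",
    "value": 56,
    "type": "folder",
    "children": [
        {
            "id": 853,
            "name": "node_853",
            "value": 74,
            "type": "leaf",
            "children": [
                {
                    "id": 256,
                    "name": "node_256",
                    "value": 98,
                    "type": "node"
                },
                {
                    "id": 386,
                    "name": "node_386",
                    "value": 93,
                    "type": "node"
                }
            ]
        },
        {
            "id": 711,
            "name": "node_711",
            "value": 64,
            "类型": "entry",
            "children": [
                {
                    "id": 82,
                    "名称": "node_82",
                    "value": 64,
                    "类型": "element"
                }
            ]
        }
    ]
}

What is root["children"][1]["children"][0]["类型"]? "element"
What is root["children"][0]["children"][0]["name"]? "node_256"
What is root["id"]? 240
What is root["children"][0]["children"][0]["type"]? "node"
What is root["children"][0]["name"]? "node_853"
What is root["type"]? "folder"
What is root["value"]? 56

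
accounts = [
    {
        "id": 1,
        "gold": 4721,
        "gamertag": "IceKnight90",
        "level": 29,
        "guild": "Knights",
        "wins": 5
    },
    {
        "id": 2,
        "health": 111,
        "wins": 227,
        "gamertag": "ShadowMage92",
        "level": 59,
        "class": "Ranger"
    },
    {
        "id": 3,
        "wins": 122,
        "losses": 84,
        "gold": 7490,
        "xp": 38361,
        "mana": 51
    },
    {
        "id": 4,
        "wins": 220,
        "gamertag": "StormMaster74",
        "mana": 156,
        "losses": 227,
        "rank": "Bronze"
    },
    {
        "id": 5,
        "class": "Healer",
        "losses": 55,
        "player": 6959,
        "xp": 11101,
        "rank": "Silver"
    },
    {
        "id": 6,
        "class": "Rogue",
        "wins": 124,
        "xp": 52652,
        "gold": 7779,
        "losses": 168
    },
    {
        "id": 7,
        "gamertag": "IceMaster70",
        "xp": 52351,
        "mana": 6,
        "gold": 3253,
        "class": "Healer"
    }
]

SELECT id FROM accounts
[1, 2, 3, 4, 5, 6, 7]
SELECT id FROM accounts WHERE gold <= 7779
[1, 3, 6, 7]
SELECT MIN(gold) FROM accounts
3253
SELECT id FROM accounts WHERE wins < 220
[1, 3, 6]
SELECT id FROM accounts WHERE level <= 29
[1]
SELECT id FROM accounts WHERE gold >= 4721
[1, 3, 6]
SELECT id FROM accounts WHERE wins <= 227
[1, 2, 3, 4, 6]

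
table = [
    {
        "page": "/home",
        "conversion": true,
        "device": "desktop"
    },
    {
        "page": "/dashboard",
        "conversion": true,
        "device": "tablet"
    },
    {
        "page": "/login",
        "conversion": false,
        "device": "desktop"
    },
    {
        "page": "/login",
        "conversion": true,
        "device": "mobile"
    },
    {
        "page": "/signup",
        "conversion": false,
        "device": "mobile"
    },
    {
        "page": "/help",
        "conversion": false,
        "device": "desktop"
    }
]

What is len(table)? 6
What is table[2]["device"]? "desktop"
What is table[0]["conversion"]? True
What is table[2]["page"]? "/login"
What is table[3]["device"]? "mobile"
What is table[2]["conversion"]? False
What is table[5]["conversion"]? False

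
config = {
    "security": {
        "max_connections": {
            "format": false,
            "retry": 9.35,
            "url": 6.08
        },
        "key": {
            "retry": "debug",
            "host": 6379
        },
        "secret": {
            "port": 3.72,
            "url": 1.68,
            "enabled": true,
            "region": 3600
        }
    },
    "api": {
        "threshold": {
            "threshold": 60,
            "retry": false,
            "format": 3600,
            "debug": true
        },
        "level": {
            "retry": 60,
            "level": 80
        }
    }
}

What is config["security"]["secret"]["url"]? 1.68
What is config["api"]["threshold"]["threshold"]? 60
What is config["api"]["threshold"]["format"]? 3600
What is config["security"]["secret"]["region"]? 3600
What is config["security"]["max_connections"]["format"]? False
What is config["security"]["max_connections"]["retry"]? 9.35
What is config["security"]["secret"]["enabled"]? True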